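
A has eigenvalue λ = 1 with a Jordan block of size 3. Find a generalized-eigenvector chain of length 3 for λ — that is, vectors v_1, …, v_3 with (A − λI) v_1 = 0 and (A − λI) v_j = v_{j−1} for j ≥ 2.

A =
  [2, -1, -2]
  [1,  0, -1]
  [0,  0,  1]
A Jordan chain for λ = 1 of length 3:
v_1 = (-1, -1, 0)ᵀ
v_2 = (-2, -1, 0)ᵀ
v_3 = (0, 0, 1)ᵀ

Let N = A − (1)·I. We want v_3 with N^3 v_3 = 0 but N^2 v_3 ≠ 0; then v_{j-1} := N · v_j for j = 3, …, 2.

Pick v_3 = (0, 0, 1)ᵀ.
Then v_2 = N · v_3 = (-2, -1, 0)ᵀ.
Then v_1 = N · v_2 = (-1, -1, 0)ᵀ.

Sanity check: (A − (1)·I) v_1 = (0, 0, 0)ᵀ = 0. ✓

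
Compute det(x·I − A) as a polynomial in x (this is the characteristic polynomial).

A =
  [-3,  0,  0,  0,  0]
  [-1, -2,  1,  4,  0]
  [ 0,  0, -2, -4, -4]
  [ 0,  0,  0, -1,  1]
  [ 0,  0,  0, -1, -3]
x^5 + 11*x^4 + 48*x^3 + 104*x^2 + 112*x + 48

Expanding det(x·I − A) (e.g. by cofactor expansion or by noting that A is similar to its Jordan form J, which has the same characteristic polynomial as A) gives
  χ_A(x) = x^5 + 11*x^4 + 48*x^3 + 104*x^2 + 112*x + 48
which factors as (x + 2)^4*(x + 3). The eigenvalues (with algebraic multiplicities) are λ = -3 with multiplicity 1, λ = -2 with multiplicity 4.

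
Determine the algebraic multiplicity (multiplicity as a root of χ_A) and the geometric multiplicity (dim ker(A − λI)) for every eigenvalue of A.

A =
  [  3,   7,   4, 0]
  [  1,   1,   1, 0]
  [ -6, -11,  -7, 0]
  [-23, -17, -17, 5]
λ = -1: alg = 3, geom = 1; λ = 5: alg = 1, geom = 1

Step 1 — factor the characteristic polynomial to read off the algebraic multiplicities:
  χ_A(x) = (x - 5)*(x + 1)^3

Step 2 — compute geometric multiplicities via the rank-nullity identity g(λ) = n − rank(A − λI):
  rank(A − (-1)·I) = 3, so dim ker(A − (-1)·I) = n − 3 = 1
  rank(A − (5)·I) = 3, so dim ker(A − (5)·I) = n − 3 = 1

Summary:
  λ = -1: algebraic multiplicity = 3, geometric multiplicity = 1
  λ = 5: algebraic multiplicity = 1, geometric multiplicity = 1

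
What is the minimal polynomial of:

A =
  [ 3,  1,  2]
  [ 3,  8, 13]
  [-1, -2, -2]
x^3 - 9*x^2 + 27*x - 27

The characteristic polynomial is χ_A(x) = (x - 3)^3, so the eigenvalues are known. The minimal polynomial is
  m_A(x) = Π_λ (x − λ)^{k_λ}
where k_λ is the size of the *largest* Jordan block for λ (equivalently, the smallest k with (A − λI)^k v = 0 for every generalised eigenvector v of λ).

  λ = 3: largest Jordan block has size 3, contributing (x − 3)^3

So m_A(x) = (x - 3)^3 = x^3 - 9*x^2 + 27*x - 27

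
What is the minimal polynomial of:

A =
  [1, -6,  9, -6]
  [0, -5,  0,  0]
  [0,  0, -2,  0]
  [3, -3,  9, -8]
x^2 + 7*x + 10

The characteristic polynomial is χ_A(x) = (x + 2)^2*(x + 5)^2, so the eigenvalues are known. The minimal polynomial is
  m_A(x) = Π_λ (x − λ)^{k_λ}
where k_λ is the size of the *largest* Jordan block for λ (equivalently, the smallest k with (A − λI)^k v = 0 for every generalised eigenvector v of λ).

  λ = -5: largest Jordan block has size 1, contributing (x + 5)
  λ = -2: largest Jordan block has size 1, contributing (x + 2)

So m_A(x) = (x + 2)*(x + 5) = x^2 + 7*x + 10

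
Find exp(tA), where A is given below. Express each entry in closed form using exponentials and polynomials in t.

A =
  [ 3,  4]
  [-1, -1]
e^{tA} =
  [2*t*exp(t) + exp(t), 4*t*exp(t)]
  [-t*exp(t), -2*t*exp(t) + exp(t)]

Strategy: write A = P · J · P⁻¹ where J is a Jordan canonical form, so e^{tA} = P · e^{tJ} · P⁻¹, and e^{tJ} can be computed block-by-block.

A has Jordan form
J =
  [1, 1]
  [0, 1]
(up to reordering of blocks).

Per-block formulas:
  For a 2×2 Jordan block J_2(1): exp(t · J_2(1)) = e^(1t)·(I + t·N), where N is the 2×2 nilpotent shift.

After assembling e^{tJ} and conjugating by P, we get:

e^{tA} =
  [2*t*exp(t) + exp(t), 4*t*exp(t)]
  [-t*exp(t), -2*t*exp(t) + exp(t)]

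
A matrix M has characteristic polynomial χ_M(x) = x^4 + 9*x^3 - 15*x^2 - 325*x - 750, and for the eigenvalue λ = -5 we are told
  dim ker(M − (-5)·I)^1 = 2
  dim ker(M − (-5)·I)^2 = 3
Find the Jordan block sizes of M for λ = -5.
Block sizes for λ = -5: [2, 1]

From the dimensions of kernels of powers, the number of Jordan blocks of size at least j is d_j − d_{j−1} where d_j = dim ker(N^j) (with d_0 = 0). Computing the differences gives [2, 1].
The number of blocks of size exactly k is (#blocks of size ≥ k) − (#blocks of size ≥ k + 1), so the partition is: 1 block(s) of size 1, 1 block(s) of size 2.
In nonincreasing order the block sizes are [2, 1].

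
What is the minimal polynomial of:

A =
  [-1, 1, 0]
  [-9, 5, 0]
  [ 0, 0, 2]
x^2 - 4*x + 4

The characteristic polynomial is χ_A(x) = (x - 2)^3, so the eigenvalues are known. The minimal polynomial is
  m_A(x) = Π_λ (x − λ)^{k_λ}
where k_λ is the size of the *largest* Jordan block for λ (equivalently, the smallest k with (A − λI)^k v = 0 for every generalised eigenvector v of λ).

  λ = 2: largest Jordan block has size 2, contributing (x − 2)^2

So m_A(x) = (x - 2)^2 = x^2 - 4*x + 4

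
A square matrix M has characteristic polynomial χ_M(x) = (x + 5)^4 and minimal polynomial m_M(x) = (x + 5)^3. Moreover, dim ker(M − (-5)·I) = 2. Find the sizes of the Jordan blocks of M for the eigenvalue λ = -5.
Block sizes for λ = -5: [3, 1]

Step 1 — from the characteristic polynomial, algebraic multiplicity of λ = -5 is 4. From dim ker(M − (-5)·I) = 2, there are exactly 2 Jordan blocks for λ = -5.
Step 2 — from the minimal polynomial, the factor (x + 5)^3 tells us the largest block for λ = -5 has size 3.
Step 3 — with total size 4, 2 blocks, and largest block 3, the block sizes (in nonincreasing order) are [3, 1].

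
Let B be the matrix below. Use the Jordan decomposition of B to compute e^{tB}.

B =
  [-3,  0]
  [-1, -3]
e^{tB} =
  [exp(-3*t), 0]
  [-t*exp(-3*t), exp(-3*t)]

Strategy: write B = P · J · P⁻¹ where J is a Jordan canonical form, so e^{tB} = P · e^{tJ} · P⁻¹, and e^{tJ} can be computed block-by-block.

B has Jordan form
J =
  [-3,  1]
  [ 0, -3]
(up to reordering of blocks).

Per-block formulas:
  For a 2×2 Jordan block J_2(-3): exp(t · J_2(-3)) = e^(-3t)·(I + t·N), where N is the 2×2 nilpotent shift.

After assembling e^{tJ} and conjugating by P, we get:

e^{tB} =
  [exp(-3*t), 0]
  [-t*exp(-3*t), exp(-3*t)]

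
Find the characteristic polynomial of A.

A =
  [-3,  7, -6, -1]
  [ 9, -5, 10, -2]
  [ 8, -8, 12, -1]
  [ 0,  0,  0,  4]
x^4 - 8*x^3 + 128*x - 256

Expanding det(x·I − A) (e.g. by cofactor expansion or by noting that A is similar to its Jordan form J, which has the same characteristic polynomial as A) gives
  χ_A(x) = x^4 - 8*x^3 + 128*x - 256
which factors as (x - 4)^3*(x + 4). The eigenvalues (with algebraic multiplicities) are λ = -4 with multiplicity 1, λ = 4 with multiplicity 3.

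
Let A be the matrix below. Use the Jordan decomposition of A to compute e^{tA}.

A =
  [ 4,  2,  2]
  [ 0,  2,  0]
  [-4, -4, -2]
e^{tA} =
  [2*exp(2*t) - 1, exp(2*t) - 1, exp(2*t) - 1]
  [0, exp(2*t), 0]
  [2 - 2*exp(2*t), 2 - 2*exp(2*t), 2 - exp(2*t)]

Strategy: write A = P · J · P⁻¹ where J is a Jordan canonical form, so e^{tA} = P · e^{tJ} · P⁻¹, and e^{tJ} can be computed block-by-block.

A has Jordan form
J =
  [0, 0, 0]
  [0, 2, 0]
  [0, 0, 2]
(up to reordering of blocks).

Per-block formulas:
  For a 1×1 block at λ = 2: exp(t · [2]) = [e^(2t)].
  For a 1×1 block at λ = 0: exp(t · [0]) = [e^(0t)].

After assembling e^{tJ} and conjugating by P, we get:

e^{tA} =
  [2*exp(2*t) - 1, exp(2*t) - 1, exp(2*t) - 1]
  [0, exp(2*t), 0]
  [2 - 2*exp(2*t), 2 - 2*exp(2*t), 2 - exp(2*t)]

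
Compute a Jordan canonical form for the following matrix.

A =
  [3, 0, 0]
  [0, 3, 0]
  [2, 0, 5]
J_1(3) ⊕ J_1(3) ⊕ J_1(5)

The characteristic polynomial is
  det(x·I − A) = x^3 - 11*x^2 + 39*x - 45 = (x - 5)*(x - 3)^2

Eigenvalues and multiplicities (the geometric multiplicity of λ is n − rank(A − λI), which equals the number of Jordan blocks for λ):
  λ = 3: algebraic multiplicity = 2, geometric multiplicity = 2
  λ = 5: algebraic multiplicity = 1, geometric multiplicity = 1

Determining the block sizes for each eigenvalue:
  λ = 3: gm = am = 2, so every block has size 1 → block sizes [1, 1]
  λ = 5: one block (gm = 1), so the single block has size am = 1 → block sizes [1]

Assembling the blocks gives a Jordan form
J =
  [3, 0, 0]
  [0, 3, 0]
  [0, 0, 5]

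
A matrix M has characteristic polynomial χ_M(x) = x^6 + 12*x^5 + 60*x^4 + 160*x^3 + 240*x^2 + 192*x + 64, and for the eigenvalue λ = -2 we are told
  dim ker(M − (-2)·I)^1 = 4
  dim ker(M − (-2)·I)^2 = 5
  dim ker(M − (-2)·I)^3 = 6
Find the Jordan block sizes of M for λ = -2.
Block sizes for λ = -2: [3, 1, 1, 1]

From the dimensions of kernels of powers, the number of Jordan blocks of size at least j is d_j − d_{j−1} where d_j = dim ker(N^j) (with d_0 = 0). Computing the differences gives [4, 1, 1].
The number of blocks of size exactly k is (#blocks of size ≥ k) − (#blocks of size ≥ k + 1), so the partition is: 3 block(s) of size 1, 1 block(s) of size 3.
In nonincreasing order the block sizes are [3, 1, 1, 1].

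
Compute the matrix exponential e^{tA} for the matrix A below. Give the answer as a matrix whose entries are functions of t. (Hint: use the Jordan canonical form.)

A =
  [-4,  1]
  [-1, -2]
e^{tA} =
  [-t*exp(-3*t) + exp(-3*t), t*exp(-3*t)]
  [-t*exp(-3*t), t*exp(-3*t) + exp(-3*t)]

Strategy: write A = P · J · P⁻¹ where J is a Jordan canonical form, so e^{tA} = P · e^{tJ} · P⁻¹, and e^{tJ} can be computed block-by-block.

A has Jordan form
J =
  [-3,  1]
  [ 0, -3]
(up to reordering of blocks).

Per-block formulas:
  For a 2×2 Jordan block J_2(-3): exp(t · J_2(-3)) = e^(-3t)·(I + t·N), where N is the 2×2 nilpotent shift.

After assembling e^{tJ} and conjugating by P, we get:

e^{tA} =
  [-t*exp(-3*t) + exp(-3*t), t*exp(-3*t)]
  [-t*exp(-3*t), t*exp(-3*t) + exp(-3*t)]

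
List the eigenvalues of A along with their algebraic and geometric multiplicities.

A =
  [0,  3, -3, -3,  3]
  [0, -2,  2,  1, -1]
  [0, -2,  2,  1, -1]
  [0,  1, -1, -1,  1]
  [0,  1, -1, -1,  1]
λ = 0: alg = 5, geom = 3

Step 1 — factor the characteristic polynomial to read off the algebraic multiplicities:
  χ_A(x) = x^5

Step 2 — compute geometric multiplicities via the rank-nullity identity g(λ) = n − rank(A − λI):
  rank(A − (0)·I) = 2, so dim ker(A − (0)·I) = n − 2 = 3

Summary:
  λ = 0: algebraic multiplicity = 5, geometric multiplicity = 3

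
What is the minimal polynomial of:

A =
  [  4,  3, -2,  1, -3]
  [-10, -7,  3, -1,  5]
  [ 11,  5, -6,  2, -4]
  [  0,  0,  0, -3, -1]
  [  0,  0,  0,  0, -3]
x^3 + 9*x^2 + 27*x + 27

The characteristic polynomial is χ_A(x) = (x + 3)^5, so the eigenvalues are known. The minimal polynomial is
  m_A(x) = Π_λ (x − λ)^{k_λ}
where k_λ is the size of the *largest* Jordan block for λ (equivalently, the smallest k with (A − λI)^k v = 0 for every generalised eigenvector v of λ).

  λ = -3: largest Jordan block has size 3, contributing (x + 3)^3

So m_A(x) = (x + 3)^3 = x^3 + 9*x^2 + 27*x + 27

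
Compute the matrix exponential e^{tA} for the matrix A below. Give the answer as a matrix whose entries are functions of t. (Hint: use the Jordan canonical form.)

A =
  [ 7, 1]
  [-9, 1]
e^{tA} =
  [3*t*exp(4*t) + exp(4*t), t*exp(4*t)]
  [-9*t*exp(4*t), -3*t*exp(4*t) + exp(4*t)]

Strategy: write A = P · J · P⁻¹ where J is a Jordan canonical form, so e^{tA} = P · e^{tJ} · P⁻¹, and e^{tJ} can be computed block-by-block.

A has Jordan form
J =
  [4, 1]
  [0, 4]
(up to reordering of blocks).

Per-block formulas:
  For a 2×2 Jordan block J_2(4): exp(t · J_2(4)) = e^(4t)·(I + t·N), where N is the 2×2 nilpotent shift.

After assembling e^{tJ} and conjugating by P, we get:

e^{tA} =
  [3*t*exp(4*t) + exp(4*t), t*exp(4*t)]
  [-9*t*exp(4*t), -3*t*exp(4*t) + exp(4*t)]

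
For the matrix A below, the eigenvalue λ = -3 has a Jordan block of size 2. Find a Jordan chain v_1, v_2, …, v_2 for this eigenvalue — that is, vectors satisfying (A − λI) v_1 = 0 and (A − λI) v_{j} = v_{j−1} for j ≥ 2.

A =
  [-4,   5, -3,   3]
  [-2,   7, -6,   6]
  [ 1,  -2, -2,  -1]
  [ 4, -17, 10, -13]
A Jordan chain for λ = -3 of length 2:
v_1 = (-1, -2, 1, 4)ᵀ
v_2 = (1, 0, 0, 0)ᵀ

Let N = A − (-3)·I. We want v_2 with N^2 v_2 = 0 but N^1 v_2 ≠ 0; then v_{j-1} := N · v_j for j = 2, …, 2.

Pick v_2 = (1, 0, 0, 0)ᵀ.
Then v_1 = N · v_2 = (-1, -2, 1, 4)ᵀ.

Sanity check: (A − (-3)·I) v_1 = (0, 0, 0, 0)ᵀ = 0. ✓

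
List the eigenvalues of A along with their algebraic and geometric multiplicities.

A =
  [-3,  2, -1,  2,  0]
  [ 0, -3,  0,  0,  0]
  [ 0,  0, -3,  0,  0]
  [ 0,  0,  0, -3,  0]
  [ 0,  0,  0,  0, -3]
λ = -3: alg = 5, geom = 4

Step 1 — factor the characteristic polynomial to read off the algebraic multiplicities:
  χ_A(x) = (x + 3)^5

Step 2 — compute geometric multiplicities via the rank-nullity identity g(λ) = n − rank(A − λI):
  rank(A − (-3)·I) = 1, so dim ker(A − (-3)·I) = n − 1 = 4

Summary:
  λ = -3: algebraic multiplicity = 5, geometric multiplicity = 4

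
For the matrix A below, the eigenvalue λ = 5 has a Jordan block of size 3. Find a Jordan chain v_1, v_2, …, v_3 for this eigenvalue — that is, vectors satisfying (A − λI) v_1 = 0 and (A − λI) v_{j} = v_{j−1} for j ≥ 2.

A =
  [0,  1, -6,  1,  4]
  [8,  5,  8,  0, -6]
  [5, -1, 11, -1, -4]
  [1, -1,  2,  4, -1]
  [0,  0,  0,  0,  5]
A Jordan chain for λ = 5 of length 3:
v_1 = (4, 0, -4, -4, 0)ᵀ
v_2 = (-5, 8, 5, 1, 0)ᵀ
v_3 = (1, 0, 0, 0, 0)ᵀ

Let N = A − (5)·I. We want v_3 with N^3 v_3 = 0 but N^2 v_3 ≠ 0; then v_{j-1} := N · v_j for j = 3, …, 2.

Pick v_3 = (1, 0, 0, 0, 0)ᵀ.
Then v_2 = N · v_3 = (-5, 8, 5, 1, 0)ᵀ.
Then v_1 = N · v_2 = (4, 0, -4, -4, 0)ᵀ.

Sanity check: (A − (5)·I) v_1 = (0, 0, 0, 0, 0)ᵀ = 0. ✓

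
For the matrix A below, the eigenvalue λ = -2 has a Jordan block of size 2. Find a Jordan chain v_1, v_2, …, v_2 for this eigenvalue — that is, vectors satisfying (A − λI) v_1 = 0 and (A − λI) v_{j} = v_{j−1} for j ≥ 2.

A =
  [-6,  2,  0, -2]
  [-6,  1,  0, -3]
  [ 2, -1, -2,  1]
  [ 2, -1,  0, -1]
A Jordan chain for λ = -2 of length 2:
v_1 = (-4, -6, 2, 2)ᵀ
v_2 = (1, 0, 0, 0)ᵀ

Let N = A − (-2)·I. We want v_2 with N^2 v_2 = 0 but N^1 v_2 ≠ 0; then v_{j-1} := N · v_j for j = 2, …, 2.

Pick v_2 = (1, 0, 0, 0)ᵀ.
Then v_1 = N · v_2 = (-4, -6, 2, 2)ᵀ.

Sanity check: (A − (-2)·I) v_1 = (0, 0, 0, 0)ᵀ = 0. ✓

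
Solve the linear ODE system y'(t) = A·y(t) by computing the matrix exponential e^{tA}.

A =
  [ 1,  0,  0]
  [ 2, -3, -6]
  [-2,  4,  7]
e^{tA} =
  [exp(t), 0, 0]
  [exp(3*t) - exp(t), -2*exp(3*t) + 3*exp(t), -3*exp(3*t) + 3*exp(t)]
  [-exp(3*t) + exp(t), 2*exp(3*t) - 2*exp(t), 3*exp(3*t) - 2*exp(t)]

Strategy: write A = P · J · P⁻¹ where J is a Jordan canonical form, so e^{tA} = P · e^{tJ} · P⁻¹, and e^{tJ} can be computed block-by-block.

A has Jordan form
J =
  [1, 0, 0]
  [0, 1, 0]
  [0, 0, 3]
(up to reordering of blocks).

Per-block formulas:
  For a 1×1 block at λ = 1: exp(t · [1]) = [e^(1t)].
  For a 1×1 block at λ = 3: exp(t · [3]) = [e^(3t)].

After assembling e^{tJ} and conjugating by P, we get:

e^{tA} =
  [exp(t), 0, 0]
  [exp(3*t) - exp(t), -2*exp(3*t) + 3*exp(t), -3*exp(3*t) + 3*exp(t)]
  [-exp(3*t) + exp(t), 2*exp(3*t) - 2*exp(t), 3*exp(3*t) - 2*exp(t)]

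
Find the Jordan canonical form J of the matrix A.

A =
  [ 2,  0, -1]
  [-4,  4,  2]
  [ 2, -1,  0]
J_3(2)

The characteristic polynomial is
  det(x·I − A) = x^3 - 6*x^2 + 12*x - 8 = (x - 2)^3

Eigenvalues and multiplicities (the geometric multiplicity of λ is n − rank(A − λI), which equals the number of Jordan blocks for λ):
  λ = 2: algebraic multiplicity = 3, geometric multiplicity = 1

Determining the block sizes for each eigenvalue:
  λ = 2: one block (gm = 1), so the single block has size am = 3 → block sizes [3]

Assembling the blocks gives a Jordan form
J =
  [2, 1, 0]
  [0, 2, 1]
  [0, 0, 2]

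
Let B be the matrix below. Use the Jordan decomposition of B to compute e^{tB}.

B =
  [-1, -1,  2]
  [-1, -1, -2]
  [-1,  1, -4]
e^{tB} =
  [t*exp(-2*t) + exp(-2*t), -t*exp(-2*t), 2*t*exp(-2*t)]
  [-t*exp(-2*t), t*exp(-2*t) + exp(-2*t), -2*t*exp(-2*t)]
  [-t*exp(-2*t), t*exp(-2*t), -2*t*exp(-2*t) + exp(-2*t)]

Strategy: write B = P · J · P⁻¹ where J is a Jordan canonical form, so e^{tB} = P · e^{tJ} · P⁻¹, and e^{tJ} can be computed block-by-block.

B has Jordan form
J =
  [-2,  1,  0]
  [ 0, -2,  0]
  [ 0,  0, -2]
(up to reordering of blocks).

Per-block formulas:
  For a 1×1 block at λ = -2: exp(t · [-2]) = [e^(-2t)].
  For a 2×2 Jordan block J_2(-2): exp(t · J_2(-2)) = e^(-2t)·(I + t·N), where N is the 2×2 nilpotent shift.

After assembling e^{tJ} and conjugating by P, we get:

e^{tB} =
  [t*exp(-2*t) + exp(-2*t), -t*exp(-2*t), 2*t*exp(-2*t)]
  [-t*exp(-2*t), t*exp(-2*t) + exp(-2*t), -2*t*exp(-2*t)]
  [-t*exp(-2*t), t*exp(-2*t), -2*t*exp(-2*t) + exp(-2*t)]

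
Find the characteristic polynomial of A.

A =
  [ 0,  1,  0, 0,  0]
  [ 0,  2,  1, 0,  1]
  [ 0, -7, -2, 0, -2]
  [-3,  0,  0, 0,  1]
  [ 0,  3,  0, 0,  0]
x^5

Expanding det(x·I − A) (e.g. by cofactor expansion or by noting that A is similar to its Jordan form J, which has the same characteristic polynomial as A) gives
  χ_A(x) = x^5
which factors as x^5. The eigenvalues (with algebraic multiplicities) are λ = 0 with multiplicity 5.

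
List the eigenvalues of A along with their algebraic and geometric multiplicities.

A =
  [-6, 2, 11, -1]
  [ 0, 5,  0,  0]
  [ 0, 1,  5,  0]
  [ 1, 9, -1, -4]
λ = -5: alg = 2, geom = 1; λ = 5: alg = 2, geom = 1

Step 1 — factor the characteristic polynomial to read off the algebraic multiplicities:
  χ_A(x) = (x - 5)^2*(x + 5)^2

Step 2 — compute geometric multiplicities via the rank-nullity identity g(λ) = n − rank(A − λI):
  rank(A − (-5)·I) = 3, so dim ker(A − (-5)·I) = n − 3 = 1
  rank(A − (5)·I) = 3, so dim ker(A − (5)·I) = n − 3 = 1

Summary:
  λ = -5: algebraic multiplicity = 2, geometric multiplicity = 1
  λ = 5: algebraic multiplicity = 2, geometric multiplicity = 1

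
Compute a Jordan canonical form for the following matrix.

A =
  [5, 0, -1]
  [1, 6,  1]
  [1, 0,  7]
J_2(6) ⊕ J_1(6)

The characteristic polynomial is
  det(x·I − A) = x^3 - 18*x^2 + 108*x - 216 = (x - 6)^3

Eigenvalues and multiplicities (the geometric multiplicity of λ is n − rank(A − λI), which equals the number of Jordan blocks for λ):
  λ = 6: algebraic multiplicity = 3, geometric multiplicity = 2

Determining the block sizes for each eigenvalue:
  λ = 6: 2 blocks summing to 3 forces exactly one block of size 2 and the rest size 1 → block sizes [2, 1]

Assembling the blocks gives a Jordan form
J =
  [6, 1, 0]
  [0, 6, 0]
  [0, 0, 6]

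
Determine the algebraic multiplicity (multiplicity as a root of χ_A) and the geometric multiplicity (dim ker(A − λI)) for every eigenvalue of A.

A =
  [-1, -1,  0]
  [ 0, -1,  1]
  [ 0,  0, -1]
λ = -1: alg = 3, geom = 1

Step 1 — factor the characteristic polynomial to read off the algebraic multiplicities:
  χ_A(x) = (x + 1)^3

Step 2 — compute geometric multiplicities via the rank-nullity identity g(λ) = n − rank(A − λI):
  rank(A − (-1)·I) = 2, so dim ker(A − (-1)·I) = n − 2 = 1

Summary:
  λ = -1: algebraic multiplicity = 3, geometric multiplicity = 1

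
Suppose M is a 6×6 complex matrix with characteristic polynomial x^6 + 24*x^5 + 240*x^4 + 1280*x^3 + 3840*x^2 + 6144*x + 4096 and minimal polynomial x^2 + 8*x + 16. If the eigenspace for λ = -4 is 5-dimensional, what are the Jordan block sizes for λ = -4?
Block sizes for λ = -4: [2, 1, 1, 1, 1]

Step 1 — from the characteristic polynomial, algebraic multiplicity of λ = -4 is 6. From dim ker(M − (-4)·I) = 5, there are exactly 5 Jordan blocks for λ = -4.
Step 2 — from the minimal polynomial, the factor (x + 4)^2 tells us the largest block for λ = -4 has size 2.
Step 3 — with total size 6, 5 blocks, and largest block 2, the block sizes (in nonincreasing order) are [2, 1, 1, 1, 1].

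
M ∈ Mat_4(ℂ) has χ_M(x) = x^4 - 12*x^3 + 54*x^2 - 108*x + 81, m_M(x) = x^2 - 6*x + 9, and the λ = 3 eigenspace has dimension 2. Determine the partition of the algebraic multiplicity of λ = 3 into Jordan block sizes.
Block sizes for λ = 3: [2, 2]

Step 1 — from the characteristic polynomial, algebraic multiplicity of λ = 3 is 4. From dim ker(M − (3)·I) = 2, there are exactly 2 Jordan blocks for λ = 3.
Step 2 — from the minimal polynomial, the factor (x − 3)^2 tells us the largest block for λ = 3 has size 2.
Step 3 — with total size 4, 2 blocks, and largest block 2, the block sizes (in nonincreasing order) are [2, 2].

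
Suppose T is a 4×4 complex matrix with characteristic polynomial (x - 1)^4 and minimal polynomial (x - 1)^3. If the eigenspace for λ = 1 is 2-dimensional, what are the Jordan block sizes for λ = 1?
Block sizes for λ = 1: [3, 1]

Step 1 — from the characteristic polynomial, algebraic multiplicity of λ = 1 is 4. From dim ker(T − (1)·I) = 2, there are exactly 2 Jordan blocks for λ = 1.
Step 2 — from the minimal polynomial, the factor (x − 1)^3 tells us the largest block for λ = 1 has size 3.
Step 3 — with total size 4, 2 blocks, and largest block 3, the block sizes (in nonincreasing order) are [3, 1].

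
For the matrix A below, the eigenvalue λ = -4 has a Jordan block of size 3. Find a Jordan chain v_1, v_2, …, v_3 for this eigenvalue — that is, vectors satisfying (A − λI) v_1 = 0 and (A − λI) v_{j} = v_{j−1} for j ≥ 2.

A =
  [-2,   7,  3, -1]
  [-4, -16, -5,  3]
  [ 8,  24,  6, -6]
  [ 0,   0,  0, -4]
A Jordan chain for λ = -4 of length 3:
v_1 = (2, -4, 8, 0)ᵀ
v_2 = (7, -12, 24, 0)ᵀ
v_3 = (0, 1, 0, 0)ᵀ

Let N = A − (-4)·I. We want v_3 with N^3 v_3 = 0 but N^2 v_3 ≠ 0; then v_{j-1} := N · v_j for j = 3, …, 2.

Pick v_3 = (0, 1, 0, 0)ᵀ.
Then v_2 = N · v_3 = (7, -12, 24, 0)ᵀ.
Then v_1 = N · v_2 = (2, -4, 8, 0)ᵀ.

Sanity check: (A − (-4)·I) v_1 = (0, 0, 0, 0)ᵀ = 0. ✓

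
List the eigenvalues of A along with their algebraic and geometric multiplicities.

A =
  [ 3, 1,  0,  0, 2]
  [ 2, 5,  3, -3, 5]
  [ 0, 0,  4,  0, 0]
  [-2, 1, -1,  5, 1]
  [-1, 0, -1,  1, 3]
λ = 4: alg = 5, geom = 3

Step 1 — factor the characteristic polynomial to read off the algebraic multiplicities:
  χ_A(x) = (x - 4)^5

Step 2 — compute geometric multiplicities via the rank-nullity identity g(λ) = n − rank(A − λI):
  rank(A − (4)·I) = 2, so dim ker(A − (4)·I) = n − 2 = 3

Summary:
  λ = 4: algebraic multiplicity = 5, geometric multiplicity = 3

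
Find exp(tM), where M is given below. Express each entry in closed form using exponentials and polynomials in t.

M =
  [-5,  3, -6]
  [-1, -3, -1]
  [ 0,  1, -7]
e^{tM} =
  [-3*t^2*exp(-5*t)/2 + exp(-5*t), 3*t*exp(-5*t), 9*t^2*exp(-5*t)/2 - 6*t*exp(-5*t)]
  [-t^2*exp(-5*t) - t*exp(-5*t), 2*t*exp(-5*t) + exp(-5*t), 3*t^2*exp(-5*t) - t*exp(-5*t)]
  [-t^2*exp(-5*t)/2, t*exp(-5*t), 3*t^2*exp(-5*t)/2 - 2*t*exp(-5*t) + exp(-5*t)]

Strategy: write M = P · J · P⁻¹ where J is a Jordan canonical form, so e^{tM} = P · e^{tJ} · P⁻¹, and e^{tJ} can be computed block-by-block.

M has Jordan form
J =
  [-5,  1,  0]
  [ 0, -5,  1]
  [ 0,  0, -5]
(up to reordering of blocks).

Per-block formulas:
  For a 3×3 Jordan block J_3(-5): exp(t · J_3(-5)) = e^(-5t)·(I + t·N + (t^2/2)·N^2), where N is the 3×3 nilpotent shift.

After assembling e^{tJ} and conjugating by P, we get:

e^{tM} =
  [-3*t^2*exp(-5*t)/2 + exp(-5*t), 3*t*exp(-5*t), 9*t^2*exp(-5*t)/2 - 6*t*exp(-5*t)]
  [-t^2*exp(-5*t) - t*exp(-5*t), 2*t*exp(-5*t) + exp(-5*t), 3*t^2*exp(-5*t) - t*exp(-5*t)]
  [-t^2*exp(-5*t)/2, t*exp(-5*t), 3*t^2*exp(-5*t)/2 - 2*t*exp(-5*t) + exp(-5*t)]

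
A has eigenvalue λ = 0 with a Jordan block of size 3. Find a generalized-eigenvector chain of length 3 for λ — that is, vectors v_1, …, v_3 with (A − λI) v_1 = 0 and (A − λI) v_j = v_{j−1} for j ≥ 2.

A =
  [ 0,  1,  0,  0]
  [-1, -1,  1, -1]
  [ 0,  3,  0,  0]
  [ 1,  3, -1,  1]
A Jordan chain for λ = 0 of length 3:
v_1 = (-1, 0, -3, -2)ᵀ
v_2 = (0, -1, 0, 1)ᵀ
v_3 = (1, 0, 0, 0)ᵀ

Let N = A − (0)·I. We want v_3 with N^3 v_3 = 0 but N^2 v_3 ≠ 0; then v_{j-1} := N · v_j for j = 3, …, 2.

Pick v_3 = (1, 0, 0, 0)ᵀ.
Then v_2 = N · v_3 = (0, -1, 0, 1)ᵀ.
Then v_1 = N · v_2 = (-1, 0, -3, -2)ᵀ.

Sanity check: (A − (0)·I) v_1 = (0, 0, 0, 0)ᵀ = 0. ✓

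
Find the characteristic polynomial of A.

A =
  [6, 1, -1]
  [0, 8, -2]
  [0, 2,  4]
x^3 - 18*x^2 + 108*x - 216

Expanding det(x·I − A) (e.g. by cofactor expansion or by noting that A is similar to its Jordan form J, which has the same characteristic polynomial as A) gives
  χ_A(x) = x^3 - 18*x^2 + 108*x - 216
which factors as (x - 6)^3. The eigenvalues (with algebraic multiplicities) are λ = 6 with multiplicity 3.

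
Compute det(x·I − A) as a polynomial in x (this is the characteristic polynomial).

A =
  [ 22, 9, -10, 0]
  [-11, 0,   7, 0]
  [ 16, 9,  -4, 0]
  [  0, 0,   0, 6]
x^4 - 24*x^3 + 216*x^2 - 864*x + 1296

Expanding det(x·I − A) (e.g. by cofactor expansion or by noting that A is similar to its Jordan form J, which has the same characteristic polynomial as A) gives
  χ_A(x) = x^4 - 24*x^3 + 216*x^2 - 864*x + 1296
which factors as (x - 6)^4. The eigenvalues (with algebraic multiplicities) are λ = 6 with multiplicity 4.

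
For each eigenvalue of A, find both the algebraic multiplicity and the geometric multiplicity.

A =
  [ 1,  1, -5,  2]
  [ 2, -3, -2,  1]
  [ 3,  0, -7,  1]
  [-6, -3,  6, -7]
λ = -4: alg = 4, geom = 2

Step 1 — factor the characteristic polynomial to read off the algebraic multiplicities:
  χ_A(x) = (x + 4)^4

Step 2 — compute geometric multiplicities via the rank-nullity identity g(λ) = n − rank(A − λI):
  rank(A − (-4)·I) = 2, so dim ker(A − (-4)·I) = n − 2 = 2

Summary:
  λ = -4: algebraic multiplicity = 4, geometric multiplicity = 2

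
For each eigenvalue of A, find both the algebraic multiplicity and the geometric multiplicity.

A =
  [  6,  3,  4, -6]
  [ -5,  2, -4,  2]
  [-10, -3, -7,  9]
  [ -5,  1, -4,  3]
λ = 1: alg = 4, geom = 2

Step 1 — factor the characteristic polynomial to read off the algebraic multiplicities:
  χ_A(x) = (x - 1)^4

Step 2 — compute geometric multiplicities via the rank-nullity identity g(λ) = n − rank(A − λI):
  rank(A − (1)·I) = 2, so dim ker(A − (1)·I) = n − 2 = 2

Summary:
  λ = 1: algebraic multiplicity = 4, geometric multiplicity = 2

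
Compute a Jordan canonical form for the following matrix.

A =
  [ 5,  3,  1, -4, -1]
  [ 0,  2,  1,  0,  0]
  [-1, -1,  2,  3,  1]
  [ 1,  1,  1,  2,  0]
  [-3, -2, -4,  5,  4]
J_3(3) ⊕ J_2(3)

The characteristic polynomial is
  det(x·I − A) = x^5 - 15*x^4 + 90*x^3 - 270*x^2 + 405*x - 243 = (x - 3)^5

Eigenvalues and multiplicities (the geometric multiplicity of λ is n − rank(A − λI), which equals the number of Jordan blocks for λ):
  λ = 3: algebraic multiplicity = 5, geometric multiplicity = 2

Determining the block sizes for each eigenvalue:
  λ = 3: with am = 5 and gm = 2, the partition is not yet determined (e.g. several partitions of 5 into 2 parts exist). Let N = A − (3)·I. Computing rank(N^1) = 3, rank(N^2) = 1, rank(N^3) = 0; the number of blocks of size ≥ j is rank(N^{j−1}) − rank(N^j), giving [2, 2, 1]. So we have 1 block(s) of size 3, 1 block(s) of size 2 → block sizes [3, 2]

Assembling the blocks gives a Jordan form
J =
  [3, 1, 0, 0, 0]
  [0, 3, 1, 0, 0]
  [0, 0, 3, 0, 0]
  [0, 0, 0, 3, 1]
  [0, 0, 0, 0, 3]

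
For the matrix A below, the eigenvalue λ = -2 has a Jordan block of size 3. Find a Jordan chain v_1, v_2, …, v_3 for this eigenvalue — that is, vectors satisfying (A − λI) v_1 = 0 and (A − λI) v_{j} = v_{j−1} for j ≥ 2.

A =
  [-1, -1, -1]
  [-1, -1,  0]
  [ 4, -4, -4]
A Jordan chain for λ = -2 of length 3:
v_1 = (-2, -2, 0)ᵀ
v_2 = (1, -1, 4)ᵀ
v_3 = (1, 0, 0)ᵀ

Let N = A − (-2)·I. We want v_3 with N^3 v_3 = 0 but N^2 v_3 ≠ 0; then v_{j-1} := N · v_j for j = 3, …, 2.

Pick v_3 = (1, 0, 0)ᵀ.
Then v_2 = N · v_3 = (1, -1, 4)ᵀ.
Then v_1 = N · v_2 = (-2, -2, 0)ᵀ.

Sanity check: (A − (-2)·I) v_1 = (0, 0, 0)ᵀ = 0. ✓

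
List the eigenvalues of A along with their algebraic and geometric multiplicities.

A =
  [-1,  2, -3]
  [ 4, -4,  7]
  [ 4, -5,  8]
λ = 1: alg = 3, geom = 1

Step 1 — factor the characteristic polynomial to read off the algebraic multiplicities:
  χ_A(x) = (x - 1)^3

Step 2 — compute geometric multiplicities via the rank-nullity identity g(λ) = n − rank(A − λI):
  rank(A − (1)·I) = 2, so dim ker(A − (1)·I) = n − 2 = 1

Summary:
  λ = 1: algebraic multiplicity = 3, geometric multiplicity = 1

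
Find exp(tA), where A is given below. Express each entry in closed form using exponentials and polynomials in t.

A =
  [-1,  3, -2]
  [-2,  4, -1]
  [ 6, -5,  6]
e^{tA} =
  [-t^2*exp(3*t) - 4*t*exp(3*t) + exp(3*t), t^2*exp(3*t)/2 + 3*t*exp(3*t), -t^2*exp(3*t)/2 - 2*t*exp(3*t)]
  [-2*t*exp(3*t), t*exp(3*t) + exp(3*t), -t*exp(3*t)]
  [2*t^2*exp(3*t) + 6*t*exp(3*t), -t^2*exp(3*t) - 5*t*exp(3*t), t^2*exp(3*t) + 3*t*exp(3*t) + exp(3*t)]

Strategy: write A = P · J · P⁻¹ where J is a Jordan canonical form, so e^{tA} = P · e^{tJ} · P⁻¹, and e^{tJ} can be computed block-by-block.

A has Jordan form
J =
  [3, 1, 0]
  [0, 3, 1]
  [0, 0, 3]
(up to reordering of blocks).

Per-block formulas:
  For a 3×3 Jordan block J_3(3): exp(t · J_3(3)) = e^(3t)·(I + t·N + (t^2/2)·N^2), where N is the 3×3 nilpotent shift.

After assembling e^{tJ} and conjugating by P, we get:

e^{tA} =
  [-t^2*exp(3*t) - 4*t*exp(3*t) + exp(3*t), t^2*exp(3*t)/2 + 3*t*exp(3*t), -t^2*exp(3*t)/2 - 2*t*exp(3*t)]
  [-2*t*exp(3*t), t*exp(3*t) + exp(3*t), -t*exp(3*t)]
  [2*t^2*exp(3*t) + 6*t*exp(3*t), -t^2*exp(3*t) - 5*t*exp(3*t), t^2*exp(3*t) + 3*t*exp(3*t) + exp(3*t)]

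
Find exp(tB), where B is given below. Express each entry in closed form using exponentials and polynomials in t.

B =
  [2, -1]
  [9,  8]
e^{tB} =
  [-3*t*exp(5*t) + exp(5*t), -t*exp(5*t)]
  [9*t*exp(5*t), 3*t*exp(5*t) + exp(5*t)]

Strategy: write B = P · J · P⁻¹ where J is a Jordan canonical form, so e^{tB} = P · e^{tJ} · P⁻¹, and e^{tJ} can be computed block-by-block.

B has Jordan form
J =
  [5, 1]
  [0, 5]
(up to reordering of blocks).

Per-block formulas:
  For a 2×2 Jordan block J_2(5): exp(t · J_2(5)) = e^(5t)·(I + t·N), where N is the 2×2 nilpotent shift.

After assembling e^{tJ} and conjugating by P, we get:

e^{tB} =
  [-3*t*exp(5*t) + exp(5*t), -t*exp(5*t)]
  [9*t*exp(5*t), 3*t*exp(5*t) + exp(5*t)]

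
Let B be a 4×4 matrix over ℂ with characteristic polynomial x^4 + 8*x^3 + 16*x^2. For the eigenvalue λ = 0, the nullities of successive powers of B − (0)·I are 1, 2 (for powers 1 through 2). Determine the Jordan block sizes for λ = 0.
Block sizes for λ = 0: [2]

From the dimensions of kernels of powers, the number of Jordan blocks of size at least j is d_j − d_{j−1} where d_j = dim ker(N^j) (with d_0 = 0). Computing the differences gives [1, 1].
The number of blocks of size exactly k is (#blocks of size ≥ k) − (#blocks of size ≥ k + 1), so the partition is: 1 block(s) of size 2.
In nonincreasing order the block sizes are [2].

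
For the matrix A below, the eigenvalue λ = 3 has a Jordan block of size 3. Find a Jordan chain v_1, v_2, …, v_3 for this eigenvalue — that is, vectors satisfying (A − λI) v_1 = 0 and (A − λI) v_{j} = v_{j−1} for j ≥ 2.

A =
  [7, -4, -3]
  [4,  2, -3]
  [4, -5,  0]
A Jordan chain for λ = 3 of length 3:
v_1 = (-12, 0, -16)ᵀ
v_2 = (4, 4, 4)ᵀ
v_3 = (1, 0, 0)ᵀ

Let N = A − (3)·I. We want v_3 with N^3 v_3 = 0 but N^2 v_3 ≠ 0; then v_{j-1} := N · v_j for j = 3, …, 2.

Pick v_3 = (1, 0, 0)ᵀ.
Then v_2 = N · v_3 = (4, 4, 4)ᵀ.
Then v_1 = N · v_2 = (-12, 0, -16)ᵀ.

Sanity check: (A − (3)·I) v_1 = (0, 0, 0)ᵀ = 0. ✓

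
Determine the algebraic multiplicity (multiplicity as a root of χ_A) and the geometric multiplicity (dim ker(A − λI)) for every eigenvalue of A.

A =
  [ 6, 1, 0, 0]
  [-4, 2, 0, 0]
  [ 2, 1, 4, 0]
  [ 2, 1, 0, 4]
λ = 4: alg = 4, geom = 3

Step 1 — factor the characteristic polynomial to read off the algebraic multiplicities:
  χ_A(x) = (x - 4)^4

Step 2 — compute geometric multiplicities via the rank-nullity identity g(λ) = n − rank(A − λI):
  rank(A − (4)·I) = 1, so dim ker(A − (4)·I) = n − 1 = 3

Summary:
  λ = 4: algebraic multiplicity = 4, geometric multiplicity = 3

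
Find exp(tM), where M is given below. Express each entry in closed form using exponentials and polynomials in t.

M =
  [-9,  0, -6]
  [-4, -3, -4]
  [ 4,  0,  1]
e^{tM} =
  [-2*exp(-3*t) + 3*exp(-5*t), 0, -3*exp(-3*t) + 3*exp(-5*t)]
  [-2*exp(-3*t) + 2*exp(-5*t), exp(-3*t), -2*exp(-3*t) + 2*exp(-5*t)]
  [2*exp(-3*t) - 2*exp(-5*t), 0, 3*exp(-3*t) - 2*exp(-5*t)]

Strategy: write M = P · J · P⁻¹ where J is a Jordan canonical form, so e^{tM} = P · e^{tJ} · P⁻¹, and e^{tJ} can be computed block-by-block.

M has Jordan form
J =
  [-5,  0,  0]
  [ 0, -3,  0]
  [ 0,  0, -3]
(up to reordering of blocks).

Per-block formulas:
  For a 1×1 block at λ = -3: exp(t · [-3]) = [e^(-3t)].
  For a 1×1 block at λ = -5: exp(t · [-5]) = [e^(-5t)].

After assembling e^{tJ} and conjugating by P, we get:

e^{tM} =
  [-2*exp(-3*t) + 3*exp(-5*t), 0, -3*exp(-3*t) + 3*exp(-5*t)]
  [-2*exp(-3*t) + 2*exp(-5*t), exp(-3*t), -2*exp(-3*t) + 2*exp(-5*t)]
  [2*exp(-3*t) - 2*exp(-5*t), 0, 3*exp(-3*t) - 2*exp(-5*t)]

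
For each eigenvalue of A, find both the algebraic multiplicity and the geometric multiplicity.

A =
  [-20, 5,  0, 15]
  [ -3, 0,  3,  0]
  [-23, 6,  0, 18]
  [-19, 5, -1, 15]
λ = -5: alg = 1, geom = 1; λ = 0: alg = 3, geom = 1

Step 1 — factor the characteristic polynomial to read off the algebraic multiplicities:
  χ_A(x) = x^3*(x + 5)

Step 2 — compute geometric multiplicities via the rank-nullity identity g(λ) = n − rank(A − λI):
  rank(A − (-5)·I) = 3, so dim ker(A − (-5)·I) = n − 3 = 1
  rank(A − (0)·I) = 3, so dim ker(A − (0)·I) = n − 3 = 1

Summary:
  λ = -5: algebraic multiplicity = 1, geometric multiplicity = 1
  λ = 0: algebraic multiplicity = 3, geometric multiplicity = 1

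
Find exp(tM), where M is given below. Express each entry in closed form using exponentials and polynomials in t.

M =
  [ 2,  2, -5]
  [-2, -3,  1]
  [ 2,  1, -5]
e^{tM} =
  [t^2*exp(-2*t) + 4*t*exp(-2*t) + exp(-2*t), t^2*exp(-2*t)/2 + 2*t*exp(-2*t), -3*t^2*exp(-2*t)/2 - 5*t*exp(-2*t)]
  [-2*t^2*exp(-2*t) - 2*t*exp(-2*t), -t^2*exp(-2*t) - t*exp(-2*t) + exp(-2*t), 3*t^2*exp(-2*t) + t*exp(-2*t)]
  [2*t*exp(-2*t), t*exp(-2*t), -3*t*exp(-2*t) + exp(-2*t)]

Strategy: write M = P · J · P⁻¹ where J is a Jordan canonical form, so e^{tM} = P · e^{tJ} · P⁻¹, and e^{tJ} can be computed block-by-block.

M has Jordan form
J =
  [-2,  1,  0]
  [ 0, -2,  1]
  [ 0,  0, -2]
(up to reordering of blocks).

Per-block formulas:
  For a 3×3 Jordan block J_3(-2): exp(t · J_3(-2)) = e^(-2t)·(I + t·N + (t^2/2)·N^2), where N is the 3×3 nilpotent shift.

After assembling e^{tJ} and conjugating by P, we get:

e^{tM} =
  [t^2*exp(-2*t) + 4*t*exp(-2*t) + exp(-2*t), t^2*exp(-2*t)/2 + 2*t*exp(-2*t), -3*t^2*exp(-2*t)/2 - 5*t*exp(-2*t)]
  [-2*t^2*exp(-2*t) - 2*t*exp(-2*t), -t^2*exp(-2*t) - t*exp(-2*t) + exp(-2*t), 3*t^2*exp(-2*t) + t*exp(-2*t)]
  [2*t*exp(-2*t), t*exp(-2*t), -3*t*exp(-2*t) + exp(-2*t)]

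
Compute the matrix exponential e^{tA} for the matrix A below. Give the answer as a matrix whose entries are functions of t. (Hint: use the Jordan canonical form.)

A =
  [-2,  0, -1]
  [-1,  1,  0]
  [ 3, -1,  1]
e^{tA} =
  [t^2/2 - 2*t + 1, t^2/2, t^2/2 - t]
  [t^2/2 - t, t^2/2 + t + 1, t^2/2]
  [-t^2 + 3*t, -t^2 - t, -t^2 + t + 1]

Strategy: write A = P · J · P⁻¹ where J is a Jordan canonical form, so e^{tA} = P · e^{tJ} · P⁻¹, and e^{tJ} can be computed block-by-block.

A has Jordan form
J =
  [0, 1, 0]
  [0, 0, 1]
  [0, 0, 0]
(up to reordering of blocks).

Per-block formulas:
  For a 3×3 Jordan block J_3(0): exp(t · J_3(0)) = e^(0t)·(I + t·N + (t^2/2)·N^2), where N is the 3×3 nilpotent shift.

After assembling e^{tJ} and conjugating by P, we get:

e^{tA} =
  [t^2/2 - 2*t + 1, t^2/2, t^2/2 - t]
  [t^2/2 - t, t^2/2 + t + 1, t^2/2]
  [-t^2 + 3*t, -t^2 - t, -t^2 + t + 1]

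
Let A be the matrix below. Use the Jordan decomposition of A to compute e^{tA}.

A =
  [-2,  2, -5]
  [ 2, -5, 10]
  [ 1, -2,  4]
e^{tA} =
  [-t*exp(-t) + exp(-t), 2*t*exp(-t), -5*t*exp(-t)]
  [2*t*exp(-t), -4*t*exp(-t) + exp(-t), 10*t*exp(-t)]
  [t*exp(-t), -2*t*exp(-t), 5*t*exp(-t) + exp(-t)]

Strategy: write A = P · J · P⁻¹ where J is a Jordan canonical form, so e^{tA} = P · e^{tJ} · P⁻¹, and e^{tJ} can be computed block-by-block.

A has Jordan form
J =
  [-1,  1,  0]
  [ 0, -1,  0]
  [ 0,  0, -1]
(up to reordering of blocks).

Per-block formulas:
  For a 1×1 block at λ = -1: exp(t · [-1]) = [e^(-1t)].
  For a 2×2 Jordan block J_2(-1): exp(t · J_2(-1)) = e^(-1t)·(I + t·N), where N is the 2×2 nilpotent shift.

After assembling e^{tJ} and conjugating by P, we get:

e^{tA} =
  [-t*exp(-t) + exp(-t), 2*t*exp(-t), -5*t*exp(-t)]
  [2*t*exp(-t), -4*t*exp(-t) + exp(-t), 10*t*exp(-t)]
  [t*exp(-t), -2*t*exp(-t), 5*t*exp(-t) + exp(-t)]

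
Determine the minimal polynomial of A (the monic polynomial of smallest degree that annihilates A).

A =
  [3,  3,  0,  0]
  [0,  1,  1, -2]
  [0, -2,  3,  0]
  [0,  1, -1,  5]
x^3 - 9*x^2 + 27*x - 27

The characteristic polynomial is χ_A(x) = (x - 3)^4, so the eigenvalues are known. The minimal polynomial is
  m_A(x) = Π_λ (x − λ)^{k_λ}
where k_λ is the size of the *largest* Jordan block for λ (equivalently, the smallest k with (A − λI)^k v = 0 for every generalised eigenvector v of λ).

  λ = 3: largest Jordan block has size 3, contributing (x − 3)^3

So m_A(x) = (x - 3)^3 = x^3 - 9*x^2 + 27*x - 27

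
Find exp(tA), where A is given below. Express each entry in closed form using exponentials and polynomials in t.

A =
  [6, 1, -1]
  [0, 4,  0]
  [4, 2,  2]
e^{tA} =
  [2*t*exp(4*t) + exp(4*t), t*exp(4*t), -t*exp(4*t)]
  [0, exp(4*t), 0]
  [4*t*exp(4*t), 2*t*exp(4*t), -2*t*exp(4*t) + exp(4*t)]

Strategy: write A = P · J · P⁻¹ where J is a Jordan canonical form, so e^{tA} = P · e^{tJ} · P⁻¹, and e^{tJ} can be computed block-by-block.

A has Jordan form
J =
  [4, 1, 0]
  [0, 4, 0]
  [0, 0, 4]
(up to reordering of blocks).

Per-block formulas:
  For a 1×1 block at λ = 4: exp(t · [4]) = [e^(4t)].
  For a 2×2 Jordan block J_2(4): exp(t · J_2(4)) = e^(4t)·(I + t·N), where N is the 2×2 nilpotent shift.

After assembling e^{tJ} and conjugating by P, we get:

e^{tA} =
  [2*t*exp(4*t) + exp(4*t), t*exp(4*t), -t*exp(4*t)]
  [0, exp(4*t), 0]
  [4*t*exp(4*t), 2*t*exp(4*t), -2*t*exp(4*t) + exp(4*t)]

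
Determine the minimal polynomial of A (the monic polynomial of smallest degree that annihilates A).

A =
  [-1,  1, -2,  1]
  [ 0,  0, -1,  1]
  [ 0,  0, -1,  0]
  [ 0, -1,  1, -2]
x^2 + 2*x + 1

The characteristic polynomial is χ_A(x) = (x + 1)^4, so the eigenvalues are known. The minimal polynomial is
  m_A(x) = Π_λ (x − λ)^{k_λ}
where k_λ is the size of the *largest* Jordan block for λ (equivalently, the smallest k with (A − λI)^k v = 0 for every generalised eigenvector v of λ).

  λ = -1: largest Jordan block has size 2, contributing (x + 1)^2

So m_A(x) = (x + 1)^2 = x^2 + 2*x + 1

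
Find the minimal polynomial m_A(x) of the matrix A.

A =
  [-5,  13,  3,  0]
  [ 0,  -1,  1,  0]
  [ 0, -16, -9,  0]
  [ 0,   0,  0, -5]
x^3 + 15*x^2 + 75*x + 125

The characteristic polynomial is χ_A(x) = (x + 5)^4, so the eigenvalues are known. The minimal polynomial is
  m_A(x) = Π_λ (x − λ)^{k_λ}
where k_λ is the size of the *largest* Jordan block for λ (equivalently, the smallest k with (A − λI)^k v = 0 for every generalised eigenvector v of λ).

  λ = -5: largest Jordan block has size 3, contributing (x + 5)^3

So m_A(x) = (x + 5)^3 = x^3 + 15*x^2 + 75*x + 125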